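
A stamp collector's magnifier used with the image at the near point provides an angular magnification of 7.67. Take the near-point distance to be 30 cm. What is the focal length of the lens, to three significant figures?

For the image at the near point, M = 1 + D/f.
f = D/(M - 1) = 30/(7.67 - 1) = 4.498 cm.

4.50 cm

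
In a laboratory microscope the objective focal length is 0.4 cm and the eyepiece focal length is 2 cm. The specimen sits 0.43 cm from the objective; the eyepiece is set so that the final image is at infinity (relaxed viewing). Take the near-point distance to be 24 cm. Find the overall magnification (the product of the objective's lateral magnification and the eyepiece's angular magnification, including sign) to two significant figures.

-160

Objective: 1/d_i = 1/f_obj - 1/d_o = 1/0.4 - 1/0.43 = 0.17442 cm^-1, so d_i = 5.733 cm.
m_obj = -d_i/d_o = -5.733/0.43 = -13.333.
Eyepiece angular magnification (image at infinity): M_eye = D/f_e = 24/2 = 12.000.
Overall M = m_obj x M_eye = (-13.333)(12.000) = -160.00.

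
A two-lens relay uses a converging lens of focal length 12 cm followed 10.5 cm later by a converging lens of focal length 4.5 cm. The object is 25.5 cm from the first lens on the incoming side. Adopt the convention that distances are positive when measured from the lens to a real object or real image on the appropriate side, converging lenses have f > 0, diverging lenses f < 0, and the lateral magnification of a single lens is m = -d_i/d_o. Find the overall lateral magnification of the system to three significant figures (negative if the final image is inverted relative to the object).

Applying the thin-lens equation to the first lens, 1/12 = 1/25.5 + 1/d_i1, which gives d_i1 = 22.667 cm.
Its lateral magnification is m_1 = -d_i1/d_o1 = -(22.667)/25.5 = -0.8889.
This image would form 22.667 cm past lens 1, i.e. 12.167 cm beyond lens 2, so it is a virtual object for lens 2: d_o2 = 10.5 - 22.667 = -12.167 cm.
Applying the thin-lens equation again with f_2 = 4.5 cm and d_o2 = -12.167 cm gives d_i2 = 3.285 cm.
m_2 = -(3.285)/(-12.167) = 0.2700.
Overall magnification: m = m_1 m_2 = -0.2400.

-0.240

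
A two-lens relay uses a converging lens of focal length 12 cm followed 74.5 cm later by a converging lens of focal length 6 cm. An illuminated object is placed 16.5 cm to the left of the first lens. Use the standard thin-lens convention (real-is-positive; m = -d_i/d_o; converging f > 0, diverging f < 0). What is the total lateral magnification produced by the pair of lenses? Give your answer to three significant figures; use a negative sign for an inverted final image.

First lens: d_i1 = 1/(1/12 - 1/16.5) = 44.000 cm.
m_1 = -(44.000)/16.5 = -2.6667.
That image sits 30.500 cm in front of the second lens, so d_o2 = 30.500 cm.
Second lens: d_i2 = 1/(1/6 - 1/(30.500)) = 7.469 cm.
m_2 = -(7.469)/(30.500) = -0.2449.
Overall magnification: m = m_1 m_2 = 0.6531.

0.653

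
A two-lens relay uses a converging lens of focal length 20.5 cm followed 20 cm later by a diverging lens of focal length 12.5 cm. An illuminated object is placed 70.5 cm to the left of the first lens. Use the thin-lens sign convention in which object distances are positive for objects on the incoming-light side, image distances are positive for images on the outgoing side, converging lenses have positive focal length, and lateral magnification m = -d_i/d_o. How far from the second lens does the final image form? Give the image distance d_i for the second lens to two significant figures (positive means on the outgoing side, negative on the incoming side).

31 cm

Lens 1: 1/d_i1 = 1/f_1 - 1/d_o1 = 1/20.5 - 1/70.5 = 0.03460 cm^-1, so d_i1 = 28.905 cm.
This image would form 28.905 cm past lens 1, i.e. 8.905 cm beyond lens 2, so it is a virtual object for lens 2: d_o2 = 20 - 28.905 = -8.905 cm.
Lens 2: 1/d_i2 = 1/f_2 - 1/d_o2 = 1/(-12.5) - 1/(-8.905) = 0.03230 cm^-1, so d_i2 = 30.963 cm.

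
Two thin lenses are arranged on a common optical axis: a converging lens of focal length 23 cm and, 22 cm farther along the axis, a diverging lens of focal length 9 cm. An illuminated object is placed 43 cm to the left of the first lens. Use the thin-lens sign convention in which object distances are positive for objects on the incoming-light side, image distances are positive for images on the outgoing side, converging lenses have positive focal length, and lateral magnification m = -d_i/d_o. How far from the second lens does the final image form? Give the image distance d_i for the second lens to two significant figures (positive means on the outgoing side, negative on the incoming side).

First lens: d_i1 = 1/(1/23 - 1/43) = 49.450 cm.
This image would form 49.450 cm past lens 1, i.e. 27.450 cm beyond lens 2, so it is a virtual object for lens 2: d_o2 = 22 - 49.450 = -27.450 cm.
Second lens: d_i2 = 1/(1/(-9) - 1/(-27.450)) = -13.390 cm.

-13 cm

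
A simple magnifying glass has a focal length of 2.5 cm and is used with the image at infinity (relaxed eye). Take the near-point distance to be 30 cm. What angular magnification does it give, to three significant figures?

M = D/f = 30/2.5 = 12.000.

12.0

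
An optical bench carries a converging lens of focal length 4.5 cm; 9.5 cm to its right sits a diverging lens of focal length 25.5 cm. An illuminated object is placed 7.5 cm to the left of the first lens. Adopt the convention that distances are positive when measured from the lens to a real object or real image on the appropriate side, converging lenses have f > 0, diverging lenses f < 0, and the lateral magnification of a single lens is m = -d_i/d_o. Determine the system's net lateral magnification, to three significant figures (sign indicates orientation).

First lens: d_i1 = 1/(1/4.5 - 1/7.5) = 11.250 cm.
m_1 = -(11.250)/7.5 = -1.5000.
Since 11.250 cm > 9.5 cm, the first image lies past the second lens and serves as a virtual object: d_o2 = L - d_i1 = -1.750 cm.
Second lens: d_i2 = 1/(1/(-25.5) - 1/(-1.750)) = 1.879 cm.
m_2 = -(1.879)/(-1.750) = 1.0737.
Overall magnification: m = m_1 m_2 = -1.6105.

-1.61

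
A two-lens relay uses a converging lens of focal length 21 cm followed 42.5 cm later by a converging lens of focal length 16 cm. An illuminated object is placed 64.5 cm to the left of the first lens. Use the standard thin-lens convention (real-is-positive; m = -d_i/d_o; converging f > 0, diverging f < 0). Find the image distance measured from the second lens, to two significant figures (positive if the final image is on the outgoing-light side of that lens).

-39 cm

Lens 1: 1/d_i1 = 1/f_1 - 1/d_o1 = 1/21 - 1/64.5 = 0.03212 cm^-1, so d_i1 = 31.138 cm.
The intermediate image is 31.138 cm to the right of lens 1, so d_o2 = L - d_i1 = 42.5 - 31.138 = 11.362 cm.
Lens 2: 1/d_i2 = 1/f_2 - 1/d_o2 = 1/16 - 1/(11.362) = -0.02551 cm^-1, so d_i2 = -39.197 cm.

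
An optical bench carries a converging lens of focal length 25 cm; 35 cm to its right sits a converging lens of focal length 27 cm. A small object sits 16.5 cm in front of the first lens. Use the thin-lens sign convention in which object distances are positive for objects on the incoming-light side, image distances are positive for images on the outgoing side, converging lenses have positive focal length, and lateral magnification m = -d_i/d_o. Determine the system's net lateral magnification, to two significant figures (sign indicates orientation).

Lens 1: 1/d_i1 = 1/f_1 - 1/d_o1 = 1/25 - 1/16.5 = -0.02061 cm^-1, so d_i1 = -48.529 cm.
m_1 = -(-48.529)/16.5 = 2.9412.
The intermediate image is virtual, 48.529 cm to the left of lens 1, so d_o2 = L - d_i1 = 35 - (-48.529) = 83.529 cm.
Lens 2: 1/d_i2 = 1/f_2 - 1/d_o2 = 1/27 - 1/(83.529) = 0.02507 cm^-1, so d_i2 = 39.896 cm.
m_2 = -(39.896)/(83.529) = -0.4776.
The system's lateral magnification is m_1 m_2 = (2.9412)(-0.4776) = -1.4048.

-1.4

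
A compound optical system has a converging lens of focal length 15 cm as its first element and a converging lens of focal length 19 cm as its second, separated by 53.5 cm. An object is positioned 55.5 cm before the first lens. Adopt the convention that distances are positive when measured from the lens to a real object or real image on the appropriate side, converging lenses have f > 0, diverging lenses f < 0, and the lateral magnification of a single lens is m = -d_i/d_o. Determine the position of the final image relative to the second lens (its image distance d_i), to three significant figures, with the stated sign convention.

Lens 1: 1/d_i1 = 1/f_1 - 1/d_o1 = 1/15 - 1/55.5 = 0.04865 cm^-1, so d_i1 = 20.556 cm.
Object distance for lens 2: d_o2 = 53.5 - 20.556 = 32.944 cm.
Lens 2: 1/d_i2 = 1/f_2 - 1/d_o2 = 1/19 - 1/(32.944) = 0.02228 cm^-1, so d_i2 = 44.888 cm.

44.9 cm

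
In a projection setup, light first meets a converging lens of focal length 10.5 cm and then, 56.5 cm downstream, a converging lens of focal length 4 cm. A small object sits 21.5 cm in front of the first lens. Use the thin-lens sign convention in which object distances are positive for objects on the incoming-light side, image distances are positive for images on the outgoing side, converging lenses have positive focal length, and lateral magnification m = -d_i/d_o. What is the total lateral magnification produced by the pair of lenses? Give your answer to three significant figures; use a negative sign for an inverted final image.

0.119

Applying the thin-lens equation to the first lens, 1/10.5 = 1/21.5 + 1/d_i1, which gives d_i1 = 20.523 cm.
Its lateral magnification is m_1 = -d_i1/d_o1 = -(20.523)/21.5 = -0.9545.
The intermediate image is 20.523 cm to the right of lens 1, so d_o2 = L - d_i1 = 56.5 - 20.523 = 35.977 cm.
Applying the thin-lens equation again with f_2 = 4 cm and d_o2 = 35.977 cm gives d_i2 = 4.500 cm.
m_2 = -(4.500)/(35.977) = -0.1251.
Overall magnification: m = m_1 m_2 = 0.1194.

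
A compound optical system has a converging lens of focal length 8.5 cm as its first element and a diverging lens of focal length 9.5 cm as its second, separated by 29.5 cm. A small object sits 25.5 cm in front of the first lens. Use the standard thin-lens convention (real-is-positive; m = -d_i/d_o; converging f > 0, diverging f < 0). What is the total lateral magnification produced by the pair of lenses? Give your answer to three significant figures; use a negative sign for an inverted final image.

-0.181

Lens 1: 1/d_i1 = 1/f_1 - 1/d_o1 = 1/8.5 - 1/25.5 = 0.07843 cm^-1, so d_i1 = 12.750 cm.
m_1 = -(12.750)/25.5 = -0.5000.
Object distance for lens 2: d_o2 = 29.5 - 12.750 = 16.750 cm.
Lens 2: 1/d_i2 = 1/f_2 - 1/d_o2 = 1/(-9.5) - 1/(16.750) = -0.16496 cm^-1, so d_i2 = -6.062 cm.
m_2 = -(-6.062)/(16.750) = 0.3619.
The system's lateral magnification is m_1 m_2 = (-0.5000)(0.3619) = -0.1810.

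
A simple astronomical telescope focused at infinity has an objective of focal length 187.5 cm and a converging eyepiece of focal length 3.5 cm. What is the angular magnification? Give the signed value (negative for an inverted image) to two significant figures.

-54

M = -f_obj/f_eye = -187.5/(3.5) = -53.571.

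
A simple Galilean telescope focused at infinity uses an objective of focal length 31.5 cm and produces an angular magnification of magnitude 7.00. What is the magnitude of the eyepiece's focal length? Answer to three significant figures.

4.50 cm

|M| = f_obj/|f_eye|, so |f_eye| = f_obj/|M| = 31.5/7.0 = 4.500 cm.
(The eyepiece is diverging, so its signed focal length is -4.500 cm.)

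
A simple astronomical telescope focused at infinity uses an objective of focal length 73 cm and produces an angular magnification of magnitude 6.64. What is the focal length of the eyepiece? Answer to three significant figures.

11.0 cm

|M| = f_obj/f_eye, so f_eye = f_obj/|M| = 73/6.64 = 10.994 cm.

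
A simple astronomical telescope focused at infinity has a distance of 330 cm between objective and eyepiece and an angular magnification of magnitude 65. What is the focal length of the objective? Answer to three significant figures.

In normal adjustment the tube length equals f_obj + f_eye and |M| = f_obj/f_eye.
So f_obj = 65 f_eye and 65 f_eye + f_eye = 330 cm, giving f_eye = 330/66 = 5.000 cm and f_obj = 325.000 cm.

325 cm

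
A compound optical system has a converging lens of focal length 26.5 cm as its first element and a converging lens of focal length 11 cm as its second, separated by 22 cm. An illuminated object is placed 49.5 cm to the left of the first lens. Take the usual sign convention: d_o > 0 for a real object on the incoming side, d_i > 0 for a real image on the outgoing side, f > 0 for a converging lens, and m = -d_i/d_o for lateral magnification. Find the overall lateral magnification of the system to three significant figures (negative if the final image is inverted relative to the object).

-0.275

Lens 1: 1/d_i1 = 1/f_1 - 1/d_o1 = 1/26.5 - 1/49.5 = 0.01753 cm^-1, so d_i1 = 57.033 cm.
m_1 = -(57.033)/49.5 = -1.1522.
This image would form 57.033 cm past lens 1, i.e. 35.033 cm beyond lens 2, so it is a virtual object for lens 2: d_o2 = 22 - 57.033 = -35.033 cm.
Lens 2: 1/d_i2 = 1/f_2 - 1/d_o2 = 1/11 - 1/(-35.033) = 0.11945 cm^-1, so d_i2 = 8.371 cm.
m_2 = -(8.371)/(-35.033) = 0.2390.
Overall magnification: m = m_1 m_2 = -0.2753.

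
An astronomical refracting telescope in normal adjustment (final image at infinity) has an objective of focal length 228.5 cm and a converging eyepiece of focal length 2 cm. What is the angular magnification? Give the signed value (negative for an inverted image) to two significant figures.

-110

M = -f_obj/f_eye = -228.5/(2) = -114.250.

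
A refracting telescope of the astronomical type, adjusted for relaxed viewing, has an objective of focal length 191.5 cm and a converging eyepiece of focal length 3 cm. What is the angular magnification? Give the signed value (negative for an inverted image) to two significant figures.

-64

M = -f_obj/f_eye = -191.5/(3) = -63.833.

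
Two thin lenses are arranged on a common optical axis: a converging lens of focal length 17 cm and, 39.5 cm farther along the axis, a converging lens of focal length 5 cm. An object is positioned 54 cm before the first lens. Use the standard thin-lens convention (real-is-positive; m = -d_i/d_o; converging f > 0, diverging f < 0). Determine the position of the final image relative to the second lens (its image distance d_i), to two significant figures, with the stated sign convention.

Lens 1: 1/d_i1 = 1/f_1 - 1/d_o1 = 1/17 - 1/54 = 0.04031 cm^-1, so d_i1 = 24.811 cm.
Object distance for lens 2: d_o2 = 39.5 - 24.811 = 14.689 cm.
Lens 2: 1/d_i2 = 1/f_2 - 1/d_o2 = 1/5 - 1/(14.689) = 0.13192 cm^-1, so d_i2 = 7.580 cm.

7.6 cm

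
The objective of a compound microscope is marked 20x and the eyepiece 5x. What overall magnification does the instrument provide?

100

The overall magnification of a compound microscope is the product of the objective and eyepiece magnifications:
M = M_obj x M_eye = 20 x 5 = 100.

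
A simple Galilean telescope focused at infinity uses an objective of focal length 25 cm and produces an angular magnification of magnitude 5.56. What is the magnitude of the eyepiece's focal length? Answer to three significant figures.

|M| = f_obj/|f_eye|, so |f_eye| = f_obj/|M| = 25/5.56 = 4.496 cm.
(The eyepiece is diverging, so its signed focal length is -4.496 cm.)

4.50 cm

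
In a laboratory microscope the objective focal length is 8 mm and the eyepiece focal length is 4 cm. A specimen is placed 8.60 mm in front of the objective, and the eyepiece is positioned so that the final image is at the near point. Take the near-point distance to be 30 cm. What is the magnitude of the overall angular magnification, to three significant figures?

113

Convert to cm: f_obj = 8 mm = 0.8 cm; d_o = 8.60 mm = 0.86 cm.
Objective: 1/d_i = 1/f_obj - 1/d_o = 1/0.8 - 1/0.86 = 0.08721 cm^-1, so d_i = 11.467 cm.
m_obj = -d_i/d_o = -11.467/0.86 = -13.333.
Eyepiece angular magnification (image at near point): M_eye = 1 + D/f_e = 1 + 30/4 = 8.500.
Overall M = m_obj x M_eye = (-13.333)(8.500) = -113.33.
|M| = 113.33.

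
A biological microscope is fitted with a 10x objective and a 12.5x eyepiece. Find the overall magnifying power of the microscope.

125

The overall magnification of a compound microscope is the product of the objective and eyepiece magnifications:
M = M_obj x M_eye = 10 x 12.5 = 125.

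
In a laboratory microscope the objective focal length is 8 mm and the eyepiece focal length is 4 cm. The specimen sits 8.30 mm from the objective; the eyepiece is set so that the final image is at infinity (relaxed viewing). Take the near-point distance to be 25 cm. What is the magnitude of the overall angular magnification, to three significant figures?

167

Convert to cm: f_obj = 8 mm = 0.8 cm; d_o = 8.30 mm = 0.83 cm.
Objective: 1/d_i = 1/f_obj - 1/d_o = 1/0.8 - 1/0.83 = 0.04518 cm^-1, so d_i = 22.133 cm.
m_obj = -d_i/d_o = -22.133/0.83 = -26.667.
Eyepiece angular magnification (image at infinity): M_eye = D/f_e = 25/4 = 6.250.
Overall M = m_obj x M_eye = (-26.667)(6.250) = -166.67.
|M| = 166.67.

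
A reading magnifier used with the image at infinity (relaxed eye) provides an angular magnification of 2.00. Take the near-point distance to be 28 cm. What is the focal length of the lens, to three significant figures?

For the image at infinity, M = D/f.
f = D/M = 28/2.0 = 14.000 cm.

14.0 cm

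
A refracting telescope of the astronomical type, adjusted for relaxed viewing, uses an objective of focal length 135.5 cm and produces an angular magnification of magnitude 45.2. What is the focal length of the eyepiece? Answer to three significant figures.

|M| = f_obj/f_eye, so f_eye = f_obj/|M| = 135.5/45.2 = 2.998 cm.

3.00 cm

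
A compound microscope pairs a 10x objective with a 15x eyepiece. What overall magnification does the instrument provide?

150

The overall magnification of a compound microscope is the product of the objective and eyepiece magnifications:
M = M_obj x M_eye = 10 x 15 = 150.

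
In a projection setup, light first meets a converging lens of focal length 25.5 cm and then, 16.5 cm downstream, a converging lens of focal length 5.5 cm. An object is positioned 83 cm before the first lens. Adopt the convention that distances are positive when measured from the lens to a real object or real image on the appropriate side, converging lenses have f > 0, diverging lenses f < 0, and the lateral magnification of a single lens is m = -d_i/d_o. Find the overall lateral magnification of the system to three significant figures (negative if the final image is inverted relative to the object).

-0.0945

First lens: d_i1 = 1/(1/25.5 - 1/83) = 36.809 cm.
m_1 = -(36.809)/83 = -0.4435.
This image would form 36.809 cm past lens 1, i.e. 20.309 cm beyond lens 2, so it is a virtual object for lens 2: d_o2 = 16.5 - 36.809 = -20.309 cm.
Second lens: d_i2 = 1/(1/5.5 - 1/(-20.309)) = 4.328 cm.
m_2 = -(4.328)/(-20.309) = 0.2131.
Overall magnification: m = m_1 m_2 = -0.0945.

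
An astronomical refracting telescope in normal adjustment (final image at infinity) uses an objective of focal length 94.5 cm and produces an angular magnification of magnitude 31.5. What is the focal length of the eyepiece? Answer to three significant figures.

3.00 cm

|M| = f_obj/f_eye, so f_eye = f_obj/|M| = 94.5/31.5 = 3.000 cm.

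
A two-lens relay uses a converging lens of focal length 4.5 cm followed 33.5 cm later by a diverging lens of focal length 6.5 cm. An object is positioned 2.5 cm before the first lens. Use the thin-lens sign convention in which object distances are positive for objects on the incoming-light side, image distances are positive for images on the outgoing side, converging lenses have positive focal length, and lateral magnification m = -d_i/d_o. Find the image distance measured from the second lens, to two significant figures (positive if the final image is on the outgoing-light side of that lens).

Applying the thin-lens equation to the first lens, 1/4.5 = 1/2.5 + 1/d_i1, which gives d_i1 = -5.625 cm.
With d_i1 < 0 the first image is virtual and lies on the object side; the object distance for lens 2 is d_o2 = 33.5 - (-5.625) = 39.125 cm.
Applying the thin-lens equation again with f_2 = -6.5 cm and d_o2 = 39.125 cm gives d_i2 = -5.574 cm.

-5.6 cm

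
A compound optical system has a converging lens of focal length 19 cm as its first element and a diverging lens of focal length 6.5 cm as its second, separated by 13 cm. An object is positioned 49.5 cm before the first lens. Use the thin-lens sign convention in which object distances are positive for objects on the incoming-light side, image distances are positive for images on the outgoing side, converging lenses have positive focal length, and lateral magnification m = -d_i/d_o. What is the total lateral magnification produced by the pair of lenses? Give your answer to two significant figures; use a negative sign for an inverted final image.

0.36

Lens 1: 1/d_i1 = 1/f_1 - 1/d_o1 = 1/19 - 1/49.5 = 0.03243 cm^-1, so d_i1 = 30.836 cm.
m_1 = -(30.836)/49.5 = -0.6230.
Since 30.836 cm > 13 cm, the first image lies past the second lens and serves as a virtual object: d_o2 = L - d_i1 = -17.836 cm.
Lens 2: 1/d_i2 = 1/f_2 - 1/d_o2 = 1/(-6.5) - 1/(-17.836) = -0.09778 cm^-1, so d_i2 = -10.227 cm.
m_2 = -(-10.227)/(-17.836) = -0.5734.
Total m = m_1 x m_2 = (-0.6230)(-0.5734) = 0.3572.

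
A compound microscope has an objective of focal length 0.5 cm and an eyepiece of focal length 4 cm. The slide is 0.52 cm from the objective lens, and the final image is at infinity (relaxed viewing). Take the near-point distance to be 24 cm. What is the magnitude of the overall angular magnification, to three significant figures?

150

Objective: 1/d_i = 1/f_obj - 1/d_o = 1/0.5 - 1/0.52 = 0.07692 cm^-1, so d_i = 13.000 cm.
m_obj = -d_i/d_o = -13.000/0.52 = -25.000.
Eyepiece angular magnification (image at infinity): M_eye = D/f_e = 24/4 = 6.000.
Overall M = m_obj x M_eye = (-25.000)(6.000) = -150.00.
|M| = 150.00.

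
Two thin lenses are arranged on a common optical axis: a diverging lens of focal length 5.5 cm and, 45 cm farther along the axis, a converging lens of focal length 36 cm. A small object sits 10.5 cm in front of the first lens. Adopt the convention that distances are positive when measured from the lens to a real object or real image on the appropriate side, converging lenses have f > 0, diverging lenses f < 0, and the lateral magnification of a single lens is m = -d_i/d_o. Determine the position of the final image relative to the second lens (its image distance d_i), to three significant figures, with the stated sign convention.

139 cm

First lens: d_i1 = 1/(1/(-5.5) - 1/10.5) = -3.609 cm.
With d_i1 < 0 the first image is virtual and lies on the object side; the object distance for lens 2 is d_o2 = 45 - (-3.609) = 48.609 cm.
Second lens: d_i2 = 1/(1/36 - 1/(48.609)) = 138.781 cm.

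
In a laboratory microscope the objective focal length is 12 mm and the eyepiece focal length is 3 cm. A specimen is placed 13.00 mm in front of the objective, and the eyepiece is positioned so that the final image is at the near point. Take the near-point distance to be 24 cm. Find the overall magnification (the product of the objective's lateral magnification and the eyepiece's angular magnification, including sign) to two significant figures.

-110

Convert to cm: f_obj = 12 mm = 1.2 cm; d_o = 13.00 mm = 1.30 cm.
Objective: 1/d_i = 1/f_obj - 1/d_o = 1/1.2 - 1/1.30 = 0.06410 cm^-1, so d_i = 15.600 cm.
m_obj = -d_i/d_o = -15.600/1.30 = -12.000.
Eyepiece angular magnification (image at near point): M_eye = 1 + D/f_e = 1 + 24/3 = 9.000.
Overall M = m_obj x M_eye = (-12.000)(9.000) = -108.00.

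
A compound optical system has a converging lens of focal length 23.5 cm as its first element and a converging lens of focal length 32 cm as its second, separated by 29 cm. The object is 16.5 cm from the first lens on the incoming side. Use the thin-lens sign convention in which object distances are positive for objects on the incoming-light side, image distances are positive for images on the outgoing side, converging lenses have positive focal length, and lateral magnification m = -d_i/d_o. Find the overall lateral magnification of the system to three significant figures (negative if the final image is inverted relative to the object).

-2.05

First lens: d_i1 = 1/(1/23.5 - 1/16.5) = -55.393 cm.
m_1 = -(-55.393)/16.5 = 3.3571.
The intermediate image is virtual, 55.393 cm to the left of lens 1, so d_o2 = L - d_i1 = 29 - (-55.393) = 84.393 cm.
Second lens: d_i2 = 1/(1/32 - 1/(84.393)) = 51.545 cm.
m_2 = -(51.545)/(84.393) = -0.6108.
Total m = m_1 x m_2 = (3.3571)(-0.6108) = -2.0504.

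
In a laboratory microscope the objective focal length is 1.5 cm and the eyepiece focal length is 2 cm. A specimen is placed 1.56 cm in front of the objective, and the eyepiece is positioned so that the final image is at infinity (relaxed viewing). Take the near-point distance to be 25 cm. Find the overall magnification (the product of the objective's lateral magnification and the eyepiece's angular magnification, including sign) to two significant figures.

Objective: 1/d_i = 1/f_obj - 1/d_o = 1/1.5 - 1/1.56 = 0.02564 cm^-1, so d_i = 39.000 cm.
m_obj = -d_i/d_o = -39.000/1.56 = -25.000.
Eyepiece angular magnification (image at infinity): M_eye = D/f_e = 25/2 = 12.500.
Overall M = m_obj x M_eye = (-25.000)(12.500) = -312.50.

-310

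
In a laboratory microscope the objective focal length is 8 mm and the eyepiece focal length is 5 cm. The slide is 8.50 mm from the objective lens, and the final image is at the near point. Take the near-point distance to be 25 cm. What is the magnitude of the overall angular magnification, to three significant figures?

96.0

Convert to cm: f_obj = 8 mm = 0.8 cm; d_o = 8.50 mm = 0.85 cm.
Objective: 1/d_i = 1/f_obj - 1/d_o = 1/0.8 - 1/0.85 = 0.07353 cm^-1, so d_i = 13.600 cm.
m_obj = -d_i/d_o = -13.600/0.85 = -16.000.
Eyepiece angular magnification (image at near point): M_eye = 1 + D/f_e = 1 + 25/5 = 6.000.
Overall M = m_obj x M_eye = (-16.000)(6.000) = -96.00.
|M| = 96.00.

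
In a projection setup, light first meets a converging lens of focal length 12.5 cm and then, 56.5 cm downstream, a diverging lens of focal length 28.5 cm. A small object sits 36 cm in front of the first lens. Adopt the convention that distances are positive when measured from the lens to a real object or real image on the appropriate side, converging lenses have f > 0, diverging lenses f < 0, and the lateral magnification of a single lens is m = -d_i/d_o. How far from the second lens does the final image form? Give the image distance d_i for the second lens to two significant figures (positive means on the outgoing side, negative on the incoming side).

-16 cm

First lens: d_i1 = 1/(1/12.5 - 1/36) = 19.149 cm.
Object distance for lens 2: d_o2 = 56.5 - 19.149 = 37.351 cm.
Second lens: d_i2 = 1/(1/(-28.5) - 1/(37.351)) = -16.165 cm.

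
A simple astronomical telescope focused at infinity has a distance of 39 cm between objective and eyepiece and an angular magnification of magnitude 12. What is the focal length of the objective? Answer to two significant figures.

In normal adjustment the tube length equals f_obj + f_eye and |M| = f_obj/f_eye.
So f_obj = 12 f_eye and 12 f_eye + f_eye = 39 cm, giving f_eye = 39/13 = 3.000 cm and f_obj = 36.000 cm.

36 cm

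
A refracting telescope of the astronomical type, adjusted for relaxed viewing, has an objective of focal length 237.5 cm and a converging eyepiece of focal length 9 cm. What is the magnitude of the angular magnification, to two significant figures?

|M| = f_obj/|f_eye| = 237.5/9 = 26.389.

26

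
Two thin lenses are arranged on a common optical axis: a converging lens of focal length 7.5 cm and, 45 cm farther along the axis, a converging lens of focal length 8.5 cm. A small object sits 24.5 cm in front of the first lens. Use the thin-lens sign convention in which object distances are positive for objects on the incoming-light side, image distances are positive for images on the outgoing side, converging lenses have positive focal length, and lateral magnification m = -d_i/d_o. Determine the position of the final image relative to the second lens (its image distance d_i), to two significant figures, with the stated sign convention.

Applying the thin-lens equation to the first lens, 1/7.5 = 1/24.5 + 1/d_i1, which gives d_i1 = 10.809 cm.
The intermediate image is 10.809 cm to the right of lens 1, so d_o2 = L - d_i1 = 45 - 10.809 = 34.191 cm.
Applying the thin-lens equation again with f_2 = 8.5 cm and d_o2 = 34.191 cm gives d_i2 = 11.312 cm.

11 cm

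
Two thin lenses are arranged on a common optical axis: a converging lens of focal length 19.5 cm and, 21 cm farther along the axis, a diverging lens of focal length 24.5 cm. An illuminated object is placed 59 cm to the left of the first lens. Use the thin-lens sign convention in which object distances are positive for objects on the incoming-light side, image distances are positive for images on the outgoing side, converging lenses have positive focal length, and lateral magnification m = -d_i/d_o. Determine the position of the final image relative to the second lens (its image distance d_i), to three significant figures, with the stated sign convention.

12.2 cm

Applying the thin-lens equation to the first lens, 1/19.5 = 1/59 + 1/d_i1, which gives d_i1 = 29.127 cm.
Since 29.127 cm > 21 cm, the first image lies past the second lens and serves as a virtual object: d_o2 = L - d_i1 = -8.127 cm.
Applying the thin-lens equation again with f_2 = -24.5 cm and d_o2 = -8.127 cm gives d_i2 = 12.160 cm.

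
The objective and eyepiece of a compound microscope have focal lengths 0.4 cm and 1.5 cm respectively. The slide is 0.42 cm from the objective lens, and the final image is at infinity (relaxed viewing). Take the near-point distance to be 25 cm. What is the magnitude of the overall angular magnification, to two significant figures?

Objective: 1/d_i = 1/f_obj - 1/d_o = 1/0.4 - 1/0.42 = 0.11905 cm^-1, so d_i = 8.400 cm.
m_obj = -d_i/d_o = -8.400/0.42 = -20.000.
Eyepiece angular magnification (image at infinity): M_eye = D/f_e = 25/1.5 = 16.667.
Overall M = m_obj x M_eye = (-20.000)(16.667) = -333.33.
|M| = 333.33.

330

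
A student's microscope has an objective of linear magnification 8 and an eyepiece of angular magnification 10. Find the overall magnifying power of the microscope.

The overall magnification of a compound microscope is the product of the objective and eyepiece magnifications:
M = M_obj x M_eye = 8 x 10 = 80.

80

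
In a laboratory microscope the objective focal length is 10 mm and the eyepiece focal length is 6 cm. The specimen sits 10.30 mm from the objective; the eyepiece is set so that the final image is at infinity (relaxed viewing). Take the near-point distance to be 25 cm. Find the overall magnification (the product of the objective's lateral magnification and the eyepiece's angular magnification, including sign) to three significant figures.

-139

Convert to cm: f_obj = 10 mm = 1 cm; d_o = 10.30 mm = 1.03 cm.
Objective: 1/d_i = 1/f_obj - 1/d_o = 1/1 - 1/1.03 = 0.02913 cm^-1, so d_i = 34.333 cm.
m_obj = -d_i/d_o = -34.333/1.03 = -33.333.
Eyepiece angular magnification (image at infinity): M_eye = D/f_e = 25/6 = 4.167.
Overall M = m_obj x M_eye = (-33.333)(4.167) = -138.89.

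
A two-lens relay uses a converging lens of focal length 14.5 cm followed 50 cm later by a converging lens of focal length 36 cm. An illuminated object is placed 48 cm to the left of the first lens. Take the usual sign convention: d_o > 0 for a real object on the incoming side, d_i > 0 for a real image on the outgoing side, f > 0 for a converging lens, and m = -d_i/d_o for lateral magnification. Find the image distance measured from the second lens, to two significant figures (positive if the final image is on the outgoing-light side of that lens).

-160 cm

First lens: d_i1 = 1/(1/14.5 - 1/48) = 20.776 cm.
That image sits 29.224 cm in front of the second lens, so d_o2 = 29.224 cm.
Second lens: d_i2 = 1/(1/36 - 1/(29.224)) = -155.260 cm.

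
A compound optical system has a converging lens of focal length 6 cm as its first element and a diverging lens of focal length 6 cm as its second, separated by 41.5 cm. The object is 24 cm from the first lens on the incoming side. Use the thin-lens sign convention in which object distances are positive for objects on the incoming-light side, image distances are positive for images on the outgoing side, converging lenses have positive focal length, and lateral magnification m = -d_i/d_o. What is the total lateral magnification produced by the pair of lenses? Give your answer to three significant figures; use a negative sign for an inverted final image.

-0.0506

Applying the thin-lens equation to the first lens, 1/6 = 1/24 + 1/d_i1, which gives d_i1 = 8.000 cm.
Its lateral magnification is m_1 = -d_i1/d_o1 = -(8.000)/24 = -0.3333.
Object distance for lens 2: d_o2 = 41.5 - 8.000 = 33.500 cm.
Applying the thin-lens equation again with f_2 = -6 cm and d_o2 = 33.500 cm gives d_i2 = -5.089 cm.
m_2 = -(-5.089)/(33.500) = 0.1519.
Overall magnification: m = m_1 m_2 = -0.0506.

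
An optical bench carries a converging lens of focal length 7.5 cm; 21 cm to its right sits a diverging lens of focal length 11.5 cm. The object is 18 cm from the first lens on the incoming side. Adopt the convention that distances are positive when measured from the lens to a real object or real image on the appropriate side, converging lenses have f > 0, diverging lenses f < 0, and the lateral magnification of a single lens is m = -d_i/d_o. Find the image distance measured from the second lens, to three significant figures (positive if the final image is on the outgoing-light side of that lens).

-4.77 cm

Applying the thin-lens equation to the first lens, 1/7.5 = 1/18 + 1/d_i1, which gives d_i1 = 12.857 cm.
That image sits 8.143 cm in front of the second lens, so d_o2 = 8.143 cm.
Applying the thin-lens equation again with f_2 = -11.5 cm and d_o2 = 8.143 cm gives d_i2 = -4.767 cm.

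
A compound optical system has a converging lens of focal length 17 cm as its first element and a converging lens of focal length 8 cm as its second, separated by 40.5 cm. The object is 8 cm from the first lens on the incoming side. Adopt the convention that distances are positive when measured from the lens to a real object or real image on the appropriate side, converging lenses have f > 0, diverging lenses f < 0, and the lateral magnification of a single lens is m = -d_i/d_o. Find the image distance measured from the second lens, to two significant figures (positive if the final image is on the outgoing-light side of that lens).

9.3 cm

Applying the thin-lens equation to the first lens, 1/17 = 1/8 + 1/d_i1, which gives d_i1 = -15.111 cm.
With d_i1 < 0 the first image is virtual and lies on the object side; the object distance for lens 2 is d_o2 = 40.5 - (-15.111) = 55.611 cm.
Applying the thin-lens equation again with f_2 = 8 cm and d_o2 = 55.611 cm gives d_i2 = 9.344 cm.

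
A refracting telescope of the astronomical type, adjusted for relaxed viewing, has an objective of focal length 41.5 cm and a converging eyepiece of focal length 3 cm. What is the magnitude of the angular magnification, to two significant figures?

14

|M| = f_obj/|f_eye| = 41.5/3 = 13.833.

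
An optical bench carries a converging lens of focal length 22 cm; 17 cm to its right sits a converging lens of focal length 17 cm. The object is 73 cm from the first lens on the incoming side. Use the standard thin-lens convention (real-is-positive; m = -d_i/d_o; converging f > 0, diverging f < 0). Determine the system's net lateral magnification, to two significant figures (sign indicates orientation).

-0.23

Applying the thin-lens equation to the first lens, 1/22 = 1/73 + 1/d_i1, which gives d_i1 = 31.490 cm.
Its lateral magnification is m_1 = -d_i1/d_o1 = -(31.490)/73 = -0.4314.
This image would form 31.490 cm past lens 1, i.e. 14.490 cm beyond lens 2, so it is a virtual object for lens 2: d_o2 = 17 - 31.490 = -14.490 cm.
Applying the thin-lens equation again with f_2 = 17 cm and d_o2 = -14.490 cm gives d_i2 = 7.823 cm.
m_2 = -(7.823)/(-14.490) = 0.5399.
Overall magnification: m = m_1 m_2 = -0.2329.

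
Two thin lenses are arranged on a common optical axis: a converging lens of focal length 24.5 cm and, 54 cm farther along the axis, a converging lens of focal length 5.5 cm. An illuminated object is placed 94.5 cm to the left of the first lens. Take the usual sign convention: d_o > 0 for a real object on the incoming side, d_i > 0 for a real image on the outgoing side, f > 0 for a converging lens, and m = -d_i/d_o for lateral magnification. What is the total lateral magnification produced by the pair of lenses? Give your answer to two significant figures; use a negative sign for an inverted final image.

0.12

Applying the thin-lens equation to the first lens, 1/24.5 = 1/94.5 + 1/d_i1, which gives d_i1 = 33.075 cm.
Its lateral magnification is m_1 = -d_i1/d_o1 = -(33.075)/94.5 = -0.3500.
The intermediate image is 33.075 cm to the right of lens 1, so d_o2 = L - d_i1 = 54 - 33.075 = 20.925 cm.
Applying the thin-lens equation again with f_2 = 5.5 cm and d_o2 = 20.925 cm gives d_i2 = 7.461 cm.
m_2 = -(7.461)/(20.925) = -0.3566.
Total m = m_1 x m_2 = (-0.3500)(-0.3566) = 0.1248.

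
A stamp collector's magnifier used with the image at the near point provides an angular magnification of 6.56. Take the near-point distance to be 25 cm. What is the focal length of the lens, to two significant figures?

4.5 cm

For the image at the near point, M = 1 + D/f.
f = D/(M - 1) = 25/(6.56 - 1) = 4.496 cm.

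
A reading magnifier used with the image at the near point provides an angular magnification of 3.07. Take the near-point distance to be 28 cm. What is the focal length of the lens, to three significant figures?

For the image at the near point, M = 1 + D/f.
f = D/(M - 1) = 28/(3.07 - 1) = 13.527 cm.

13.5 cm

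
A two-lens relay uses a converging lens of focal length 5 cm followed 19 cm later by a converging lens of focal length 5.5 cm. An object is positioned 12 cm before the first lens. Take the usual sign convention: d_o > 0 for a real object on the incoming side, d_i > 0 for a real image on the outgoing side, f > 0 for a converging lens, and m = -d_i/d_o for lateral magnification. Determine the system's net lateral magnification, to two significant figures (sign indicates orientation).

Lens 1: 1/d_i1 = 1/f_1 - 1/d_o1 = 1/5 - 1/12 = 0.11667 cm^-1, so d_i1 = 8.571 cm.
m_1 = -(8.571)/12 = -0.7143.
The intermediate image is 8.571 cm to the right of lens 1, so d_o2 = L - d_i1 = 19 - 8.571 = 10.429 cm.
Lens 2: 1/d_i2 = 1/f_2 - 1/d_o2 = 1/5.5 - 1/(10.429) = 0.08593 cm^-1, so d_i2 = 11.638 cm.
m_2 = -(11.638)/(10.429) = -1.1159.
Total m = m_1 x m_2 = (-0.7143)(-1.1159) = 0.7971.

0.80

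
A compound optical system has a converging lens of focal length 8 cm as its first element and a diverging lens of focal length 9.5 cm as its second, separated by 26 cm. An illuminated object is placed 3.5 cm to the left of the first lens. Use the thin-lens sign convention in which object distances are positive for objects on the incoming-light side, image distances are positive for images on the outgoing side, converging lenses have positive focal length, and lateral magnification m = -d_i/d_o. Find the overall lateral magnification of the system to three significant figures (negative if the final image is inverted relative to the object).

Lens 1: 1/d_i1 = 1/f_1 - 1/d_o1 = 1/8 - 1/3.5 = -0.16071 cm^-1, so d_i1 = -6.222 cm.
m_1 = -(-6.222)/3.5 = 1.7778.
With d_i1 < 0 the first image is virtual and lies on the object side; the object distance for lens 2 is d_o2 = 26 - (-6.222) = 32.222 cm.
Lens 2: 1/d_i2 = 1/f_2 - 1/d_o2 = 1/(-9.5) - 1/(32.222) = -0.13630 cm^-1, so d_i2 = -7.337 cm.
m_2 = -(-7.337)/(32.222) = 0.2277.
Total m = m_1 x m_2 = (1.7778)(0.2277) = 0.4048.

0.405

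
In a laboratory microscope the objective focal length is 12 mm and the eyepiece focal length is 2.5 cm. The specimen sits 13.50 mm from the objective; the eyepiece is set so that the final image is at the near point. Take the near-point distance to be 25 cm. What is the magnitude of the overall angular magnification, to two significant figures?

88

Convert to cm: f_obj = 12 mm = 1.2 cm; d_o = 13.50 mm = 1.35 cm.
Objective: 1/d_i = 1/f_obj - 1/d_o = 1/1.2 - 1/1.35 = 0.09259 cm^-1, so d_i = 10.800 cm.
m_obj = -d_i/d_o = -10.800/1.35 = -8.000.
Eyepiece angular magnification (image at near point): M_eye = 1 + D/f_e = 1 + 25/2.5 = 11.000.
Overall M = m_obj x M_eye = (-8.000)(11.000) = -88.00.
|M| = 88.00.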